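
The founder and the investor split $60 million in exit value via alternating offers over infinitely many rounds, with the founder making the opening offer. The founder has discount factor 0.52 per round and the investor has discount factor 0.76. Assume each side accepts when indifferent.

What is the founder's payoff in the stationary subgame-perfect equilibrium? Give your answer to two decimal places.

23.81

Let x be the founder's share when the founder proposes and y be the investor's share when the investor proposes.
The investor accepts iff offered ≥ 0.76·y, so x = 60 − 0.76y. Symmetrically y = 60 − 0.52x.
Substituting: x = 60 − 0.76(60 − 0.52x), giving x(1 − 0.52·0.76) = 60(1 − 0.76).
So x = 60 × 0.24 / 0.6048 ≈ 23.8095, and the investor receives 60 − x ≈ 36.1905.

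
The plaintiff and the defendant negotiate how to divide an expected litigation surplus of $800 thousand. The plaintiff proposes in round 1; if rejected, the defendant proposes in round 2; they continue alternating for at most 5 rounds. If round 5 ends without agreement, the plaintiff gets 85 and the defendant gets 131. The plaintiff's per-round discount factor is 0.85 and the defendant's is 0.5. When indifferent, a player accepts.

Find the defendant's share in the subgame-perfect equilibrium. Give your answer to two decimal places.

Round 5 (the plaintiff proposes): the defendant gets 131 if talks fail, so the plaintiff offers 131 and keeps 669.
Round 4 (the defendant proposes): the plaintiff can get 669 next round, worth 0.85 × 669 = 568.65 now, so the defendant offers 568.65, keeping 231.35.
Round 3 (the plaintiff proposes): the defendant can get 231.35 next round, worth 0.5 × 231.35 = 115.675 now; the plaintiff offers that and keeps 684.325.
Round 2 (the defendant proposes): the plaintiff can get 684.325 next round, worth 0.85 × 684.325 = 581.67625 now, so the defendant offers 581.67625, keeping 218.32375.
Round 1 (the plaintiff proposes): the defendant can get 218.32375 next round, worth 0.5 × 218.32375 = 109.161875 now, so the plaintiff offers 109.161875, keeping 690.838125.

109.16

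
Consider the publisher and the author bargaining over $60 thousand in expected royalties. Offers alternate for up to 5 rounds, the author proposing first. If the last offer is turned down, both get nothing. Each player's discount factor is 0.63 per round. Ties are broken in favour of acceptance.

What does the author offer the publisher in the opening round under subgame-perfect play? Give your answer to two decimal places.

19.54

Solve by backward induction from round 5.
Round 5 (the author proposes): the publisher will accept anything ≥ 0, so the author offers 0 and keeps 60.
Round 4 (the publisher proposes): the author can get 60 next round, worth 0.63 × 60 = 37.8 now. The publisher offers 37.8 and keeps 60 − 37.8 = 22.2.
Round 3 (the author proposes): the publisher can get 22.2 next round, worth 0.63 × 22.2 = 13.986 now. The author offers 13.986 and keeps 60 − 13.986 = 46.014.
Round 2 (the publisher proposes): the author can get 46.014 next round, worth 0.63 × 46.014 = 28.98882 now; the publisher offers that and keeps 31.01118.
Round 1 (the author proposes): the publisher can get 31.01118 next round, worth 0.63 × 31.01118 = 19.5370434 now; the author offers that and keeps 40.4629566.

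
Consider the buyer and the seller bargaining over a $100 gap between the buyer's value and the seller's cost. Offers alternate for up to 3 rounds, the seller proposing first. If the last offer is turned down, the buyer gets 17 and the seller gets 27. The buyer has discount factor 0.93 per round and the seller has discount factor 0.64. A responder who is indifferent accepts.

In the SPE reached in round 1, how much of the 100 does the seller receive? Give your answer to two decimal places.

56.40

Round 3 (the seller proposes): the buyer gets 17 if talks fail, so the seller offers 17 and keeps 83.
Round 2 (the buyer proposes): the seller can get 83 next round, worth 0.64 × 83 = 53.12 now. The buyer offers 53.12 and keeps 100 − 53.12 = 46.88.
Round 1 (the seller proposes): the buyer can get 46.88 next round, worth 0.93 × 46.88 = 43.5984 now. The seller offers 43.5984 and keeps 100 − 43.5984 = 56.4016.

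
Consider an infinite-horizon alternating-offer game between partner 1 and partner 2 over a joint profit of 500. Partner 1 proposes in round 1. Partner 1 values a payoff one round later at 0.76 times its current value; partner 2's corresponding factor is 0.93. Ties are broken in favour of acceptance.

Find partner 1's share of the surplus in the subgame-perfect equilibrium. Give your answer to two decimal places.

When partner 1 proposes, partner 2 accepts any offer worth at least 0.93 times what partner 2 would get by proposing next round; and vice versa.
This gives x = 500 − 0.93y and y = 500 − 0.76x, where x and y are each side's share when it proposes.
Hence (1 − 0.93·0.76)x = 500(1 − 0.93), i.e. 0.2932·x = 35.
x ≈ 119.3724; partner 2's share is 500 − x ≈ 380.6276.

119.37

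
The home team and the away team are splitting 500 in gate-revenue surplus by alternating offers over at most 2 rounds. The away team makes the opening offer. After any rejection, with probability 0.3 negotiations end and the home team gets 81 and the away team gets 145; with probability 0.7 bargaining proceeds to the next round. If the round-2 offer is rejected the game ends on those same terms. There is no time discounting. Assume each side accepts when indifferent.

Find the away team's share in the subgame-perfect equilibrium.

By backward induction:
Round 2 (the home team proposes): the away team gets 145 if talks fail, so the home team offers 145 and keeps 355.
Round 1 (the away team proposes): rejecting gives the home team an expected 0.7 × 355 + 0.3 × 81 = 272.8. The away team offers 272.8 and keeps 500 − 272.8 = 227.2.

227.2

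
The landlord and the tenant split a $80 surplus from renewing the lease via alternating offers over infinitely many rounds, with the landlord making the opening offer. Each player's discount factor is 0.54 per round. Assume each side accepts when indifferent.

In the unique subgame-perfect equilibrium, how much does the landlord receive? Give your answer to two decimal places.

Let x be the landlord's share when the landlord proposes and y be the tenant's share when the tenant proposes.
The tenant accepts iff offered ≥ 0.54·y, so x = 80 − 0.54y. Symmetrically y = 80 − 0.54x.
Substituting: x = 80 − 0.54(80 − 0.54x), giving x(1 − 0.54·0.54) = 80(1 − 0.54).
So x = 80 × 0.46 / 0.7084 ≈ 51.9481, and the tenant receives 80 − x ≈ 28.0519.

51.95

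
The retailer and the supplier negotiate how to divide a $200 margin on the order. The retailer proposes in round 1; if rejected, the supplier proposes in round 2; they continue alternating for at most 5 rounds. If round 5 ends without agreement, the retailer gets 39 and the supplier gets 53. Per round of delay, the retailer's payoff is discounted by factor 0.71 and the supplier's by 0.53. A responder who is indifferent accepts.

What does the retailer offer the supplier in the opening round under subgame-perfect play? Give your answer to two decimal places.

49.81

Work backward from the last round.
Round 5 (the retailer proposes): the supplier gets 53 if talks fail, so the retailer offers 53 and keeps 147.
Round 4 (the supplier proposes): the retailer can get 147 next round, worth 0.71 × 147 = 104.37 now. The supplier offers 104.37 and keeps 200 − 104.37 = 95.63.
Round 3 (the retailer proposes): the supplier can get 95.63 next round, worth 0.53 × 95.63 = 50.6839 now, so the retailer offers 50.6839, keeping 149.3161.
Round 2 (the supplier proposes): the retailer can get 149.3161 next round, worth 0.71 × 149.3161 = 106.014431 now; the supplier offers that and keeps 93.985569.
Round 1 (the retailer proposes): the supplier can get 93.985569 next round, worth 0.53 × 93.985569 = 49.81235157 now, so the retailer offers 49.81235157, keeping 150.18764843.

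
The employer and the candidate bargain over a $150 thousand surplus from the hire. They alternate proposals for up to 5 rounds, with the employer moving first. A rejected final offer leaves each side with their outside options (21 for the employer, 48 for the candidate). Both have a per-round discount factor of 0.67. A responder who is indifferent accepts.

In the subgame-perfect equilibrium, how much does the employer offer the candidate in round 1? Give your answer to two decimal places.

57.73

Solve by backward induction from round 5.
Round 5 (the employer proposes): the candidate gets 48 if talks fail, so the employer offers 48 and keeps 102.
Round 4 (the candidate proposes): the employer can get 102 next round, worth 0.67 × 102 = 68.34 now. The candidate offers 68.34 and keeps 150 − 68.34 = 81.66.
Round 3 (the employer proposes): the candidate can get 81.66 next round, worth 0.67 × 81.66 = 54.7122 now, so the employer offers 54.7122, keeping 95.2878.
Round 2 (the candidate proposes): the employer can get 95.2878 next round, worth 0.67 × 95.2878 = 63.842826 now, so the candidate offers 63.842826, keeping 86.157174.
Round 1 (the employer proposes): the candidate can get 86.157174 next round, worth 0.67 × 86.157174 = 57.72530658 now. The employer offers 57.72530658 and keeps 150 − 57.72530658 = 92.27469342.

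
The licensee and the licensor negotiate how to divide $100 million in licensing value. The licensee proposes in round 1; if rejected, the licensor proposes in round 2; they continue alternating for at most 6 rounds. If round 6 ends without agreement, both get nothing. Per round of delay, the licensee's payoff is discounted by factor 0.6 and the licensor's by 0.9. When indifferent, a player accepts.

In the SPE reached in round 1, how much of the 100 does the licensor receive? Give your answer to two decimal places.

81.68

Round 6 (the licensor proposes): the licensee will accept anything ≥ 0, so the licensor offers 0 and keeps 100.
Round 5 (the licensee proposes): the licensor can get 100 next round, worth 0.9 × 100 = 90 now, so the licensee offers 90, keeping 10.
Round 4 (the licensor proposes): the licensee can get 10 next round, worth 0.6 × 10 = 6 now. The licensor offers 6 and keeps 100 − 6 = 94.
Round 3 (the licensee proposes): the licensor can get 94 next round, worth 0.9 × 94 = 84.6 now; the licensee offers that and keeps 15.4.
Round 2 (the licensor proposes): the licensee can get 15.4 next round, worth 0.6 × 15.4 = 9.24 now, so the licensor offers 9.24, keeping 90.76.
Round 1 (the licensee proposes): the licensor can get 90.76 next round, worth 0.9 × 90.76 = 81.684 now; the licensee offers that and keeps 18.316.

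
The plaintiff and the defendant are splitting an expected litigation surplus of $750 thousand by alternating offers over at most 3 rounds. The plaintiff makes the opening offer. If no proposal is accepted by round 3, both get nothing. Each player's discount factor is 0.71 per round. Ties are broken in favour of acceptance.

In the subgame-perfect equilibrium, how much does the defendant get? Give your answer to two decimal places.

Work backward from the last round.
Round 3 (the plaintiff proposes): rejection yields 0 for the defendant; the plaintiff offers 0 and keeps 750.
Round 2 (the defendant proposes): the plaintiff can get 750 next round, worth 0.71 × 750 = 532.5 now. The defendant offers 532.5 and keeps 750 − 532.5 = 217.5.
Round 1 (the plaintiff proposes): the defendant can get 217.5 next round, worth 0.71 × 217.5 = 154.425 now. The plaintiff offers 154.425 and keeps 750 − 154.425 = 595.575.

154.43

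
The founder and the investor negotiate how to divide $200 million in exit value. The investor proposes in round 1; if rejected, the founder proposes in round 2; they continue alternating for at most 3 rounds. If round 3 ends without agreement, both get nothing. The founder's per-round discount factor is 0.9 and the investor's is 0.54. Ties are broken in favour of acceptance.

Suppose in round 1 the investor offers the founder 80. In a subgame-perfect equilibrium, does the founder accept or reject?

Round 3 (the investor proposes): rejection yields 0 for the founder; the investor offers 0 and keeps 200.
Round 2 (the founder proposes): the investor can get 200 next round, worth 0.54 × 200 = 108 now; the founder offers that and keeps 92.
So by rejecting in round 1, the founder gets 92 next round, worth 0.9 × 92 = 82.8 now.
Offer 80 < 82.8, so the founder rejects.

Reject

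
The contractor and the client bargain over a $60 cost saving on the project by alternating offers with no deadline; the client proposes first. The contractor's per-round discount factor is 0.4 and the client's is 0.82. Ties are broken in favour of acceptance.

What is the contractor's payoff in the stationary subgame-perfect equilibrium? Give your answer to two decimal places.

In a stationary SPE each proposer offers the other exactly their discounted continuation value.
If the client keeps x when proposing and the contractor keeps y when proposing, then x = 60 − 0.4y and y = 60 − 0.82x.
Solving: x = 60(1 − 0.4) / (1 − 0.82·0.4) = 36 / 0.672 ≈ 53.5714.
The contractor gets 60 − 53.5714 ≈ 6.4286.

6.43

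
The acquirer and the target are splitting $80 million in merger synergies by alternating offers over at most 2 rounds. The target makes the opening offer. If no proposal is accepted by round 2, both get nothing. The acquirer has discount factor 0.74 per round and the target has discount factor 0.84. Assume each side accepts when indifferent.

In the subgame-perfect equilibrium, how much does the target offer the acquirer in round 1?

59.2

Round 2 (the acquirer proposes): rejection yields 0 for the target; the acquirer offers 0 and keeps 80.
Round 1 (the target proposes): the acquirer can get 80 next round, worth 0.74 × 80 = 59.2 now; the target offers that and keeps 20.8.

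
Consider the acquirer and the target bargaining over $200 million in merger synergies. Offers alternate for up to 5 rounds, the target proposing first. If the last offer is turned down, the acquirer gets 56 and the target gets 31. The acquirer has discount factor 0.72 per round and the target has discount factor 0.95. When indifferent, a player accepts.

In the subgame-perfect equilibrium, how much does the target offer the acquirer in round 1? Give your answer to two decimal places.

Solve by backward induction from round 5.
Round 5 (the target proposes): the acquirer gets 56 if talks fail, so the target offers 56 and keeps 144.
Round 4 (the acquirer proposes): the target can get 144 next round, worth 0.95 × 144 = 136.8 now, so the acquirer offers 136.8, keeping 63.2.
Round 3 (the target proposes): the acquirer can get 63.2 next round, worth 0.72 × 63.2 = 45.504 now; the target offers that and keeps 154.496.
Round 2 (the acquirer proposes): the target can get 154.496 next round, worth 0.95 × 154.496 = 146.7712 now. The acquirer offers 146.7712 and keeps 200 − 146.7712 = 53.2288.
Round 1 (the target proposes): the acquirer can get 53.2288 next round, worth 0.72 × 53.2288 = 38.324736 now; the target offers that and keeps 161.675264.

38.32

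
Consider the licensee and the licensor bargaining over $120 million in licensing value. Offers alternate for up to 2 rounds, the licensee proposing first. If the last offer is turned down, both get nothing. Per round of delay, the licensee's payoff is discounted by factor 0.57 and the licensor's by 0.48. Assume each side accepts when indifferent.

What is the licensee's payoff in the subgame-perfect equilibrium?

Round 2 (the licensor proposes): rejection yields 0 for the licensee; the licensor offers 0 and keeps 120.
Round 1 (the licensee proposes): the licensor can get 120 next round, worth 0.48 × 120 = 57.6 now, so the licensee offers 57.6, keeping 62.4.

62.4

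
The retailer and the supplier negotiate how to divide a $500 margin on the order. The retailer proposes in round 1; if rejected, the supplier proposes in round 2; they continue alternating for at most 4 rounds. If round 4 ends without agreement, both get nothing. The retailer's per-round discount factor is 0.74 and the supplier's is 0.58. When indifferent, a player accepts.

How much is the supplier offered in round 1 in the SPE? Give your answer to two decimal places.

199.87

Round 4 (the supplier proposes): the retailer will accept anything ≥ 0, so the supplier offers 0 and keeps 500.
Round 3 (the retailer proposes): the supplier can get 500 next round, worth 0.58 × 500 = 290 now. The retailer offers 290 and keeps 500 − 290 = 210.
Round 2 (the supplier proposes): the retailer can get 210 next round, worth 0.74 × 210 = 155.4 now. The supplier offers 155.4 and keeps 500 − 155.4 = 344.6.
Round 1 (the retailer proposes): the supplier can get 344.6 next round, worth 0.58 × 344.6 = 199.868 now, so the retailer offers 199.868, keeping 300.132.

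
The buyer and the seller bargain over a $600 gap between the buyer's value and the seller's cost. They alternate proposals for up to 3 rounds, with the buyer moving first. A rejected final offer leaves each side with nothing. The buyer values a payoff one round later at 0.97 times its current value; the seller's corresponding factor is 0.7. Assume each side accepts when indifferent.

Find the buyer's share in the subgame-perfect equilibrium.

Round 3 (the buyer proposes): rejection yields 0 for the seller; the buyer offers 0 and keeps 600.
Round 2 (the seller proposes): the buyer can get 600 next round, worth 0.97 × 600 = 582 now; the seller offers that and keeps 18.
Round 1 (the buyer proposes): the seller can get 18 next round, worth 0.7 × 18 = 12.6 now, so the buyer offers 12.6, keeping 587.4.

587.4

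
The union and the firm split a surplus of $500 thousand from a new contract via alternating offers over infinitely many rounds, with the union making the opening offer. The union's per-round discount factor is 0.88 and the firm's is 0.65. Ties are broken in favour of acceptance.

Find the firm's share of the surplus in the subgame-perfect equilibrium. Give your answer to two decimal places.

When the union proposes, the firm accepts any offer worth at least 0.65 times what the firm would get by proposing next round; and vice versa.
This gives x = 500 − 0.65y and y = 500 − 0.88x, where x and y are each side's share when it proposes.
Hence (1 − 0.65·0.88)x = 500(1 − 0.65), i.e. 0.428·x = 175.
x ≈ 408.8785; the firm's share is 500 − x ≈ 91.1215.

91.12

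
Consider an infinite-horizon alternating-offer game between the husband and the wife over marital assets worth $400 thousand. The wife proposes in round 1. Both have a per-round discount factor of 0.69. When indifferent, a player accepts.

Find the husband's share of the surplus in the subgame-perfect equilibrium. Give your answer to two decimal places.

163.31

Let x be the wife's share when the wife proposes and y be the husband's share when the husband proposes.
The husband accepts iff offered ≥ 0.69·y, so x = 400 − 0.69y. Symmetrically y = 400 − 0.69x.
Substituting: x = 400 − 0.69(400 − 0.69x), giving x(1 − 0.69·0.69) = 400(1 − 0.69).
So x = 400 × 0.31 / 0.5239 ≈ 236.6864, and the husband receives 400 − x ≈ 163.3136.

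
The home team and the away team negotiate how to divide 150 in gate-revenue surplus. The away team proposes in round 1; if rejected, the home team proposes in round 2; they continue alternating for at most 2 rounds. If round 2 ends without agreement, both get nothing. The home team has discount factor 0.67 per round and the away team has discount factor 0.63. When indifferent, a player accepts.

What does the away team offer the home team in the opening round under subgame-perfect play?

Round 2 (the home team proposes): the away team will accept anything ≥ 0, so the home team offers 0 and keeps 150.
Round 1 (the away team proposes): the home team can get 150 next round, worth 0.67 × 150 = 100.5 now, so the away team offers 100.5, keeping 49.5.

100.5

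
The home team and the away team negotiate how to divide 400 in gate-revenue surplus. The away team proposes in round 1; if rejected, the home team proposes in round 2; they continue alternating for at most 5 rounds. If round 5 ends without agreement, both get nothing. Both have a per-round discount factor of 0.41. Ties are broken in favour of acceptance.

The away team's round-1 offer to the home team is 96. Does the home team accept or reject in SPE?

Reject

Round 5 (the away team proposes): rejection yields 0 for the home team; the away team offers 0 and keeps 400.
Round 4 (the home team proposes): the away team can get 400 next round, worth 0.41 × 400 = 164 now, so the home team offers 164, keeping 236.
Round 3 (the away team proposes): the home team can get 236 next round, worth 0.41 × 236 = 96.76 now. The away team offers 96.76 and keeps 400 − 96.76 = 303.24.
Round 2 (the home team proposes): the away team can get 303.24 next round, worth 0.41 × 303.24 = 124.3284 now; the home team offers that and keeps 275.6716.
So by rejecting in round 1, the home team gets 275.6716 next round, worth 0.41 × 275.6716 = 113.025356 now.
Offer 96 < 113.025356, so the home team rejects.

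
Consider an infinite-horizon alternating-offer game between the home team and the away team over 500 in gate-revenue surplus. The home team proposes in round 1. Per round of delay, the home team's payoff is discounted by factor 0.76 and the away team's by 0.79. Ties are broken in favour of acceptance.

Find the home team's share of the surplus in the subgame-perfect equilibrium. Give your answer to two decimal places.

Let x be the home team's share when the home team proposes and y be the away team's share when the away team proposes.
The away team accepts iff offered ≥ 0.79·y, so x = 500 − 0.79y. Symmetrically y = 500 − 0.76x.
Substituting: x = 500 − 0.79(500 − 0.76x), giving x(1 − 0.76·0.79) = 500(1 − 0.79).
So x = 500 × 0.21 / 0.3996 ≈ 262.7628, and the away team receives 500 − x ≈ 237.2372.

262.76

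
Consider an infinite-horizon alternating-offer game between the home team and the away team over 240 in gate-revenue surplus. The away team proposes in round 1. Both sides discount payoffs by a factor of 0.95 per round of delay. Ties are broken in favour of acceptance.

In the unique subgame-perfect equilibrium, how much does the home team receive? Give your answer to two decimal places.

116.92

Let x be the away team's share when the away team proposes and y be the home team's share when the home team proposes.
The home team accepts iff offered ≥ 0.95·y, so x = 240 − 0.95y. Symmetrically y = 240 − 0.95x.
Substituting: x = 240 − 0.95(240 − 0.95x), giving x(1 − 0.95·0.95) = 240(1 − 0.95).
So x = 240 × 0.05 / 0.0975 ≈ 123.0769, and the home team receives 240 − x ≈ 116.9231.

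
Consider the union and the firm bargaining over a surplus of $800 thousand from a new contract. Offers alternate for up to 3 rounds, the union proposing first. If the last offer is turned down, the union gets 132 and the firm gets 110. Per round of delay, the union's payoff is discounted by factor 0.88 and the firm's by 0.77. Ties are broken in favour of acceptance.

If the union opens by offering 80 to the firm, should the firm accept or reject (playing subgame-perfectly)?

Round 3 (the union proposes): the firm gets 110 if talks fail, so the union offers 110 and keeps 690.
Round 2 (the firm proposes): the union can get 690 next round, worth 0.88 × 690 = 607.2 now, so the firm offers 607.2, keeping 192.8.
So by rejecting in round 1, the firm gets 192.8 next round, worth 0.77 × 192.8 = 148.456 now.
Offer 80 < 148.456, so the firm rejects.

Reject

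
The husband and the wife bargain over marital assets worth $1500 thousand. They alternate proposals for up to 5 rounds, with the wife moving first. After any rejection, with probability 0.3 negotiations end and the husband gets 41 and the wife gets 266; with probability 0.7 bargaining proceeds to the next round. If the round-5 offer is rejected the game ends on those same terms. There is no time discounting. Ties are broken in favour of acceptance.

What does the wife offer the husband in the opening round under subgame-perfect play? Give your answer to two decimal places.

414.29

By backward induction:
Round 5 (the wife proposes): the husband gets 41 if talks fail, so the wife offers 41 and keeps 1459.
Round 4 (the husband proposes): rejecting gives the wife an expected 0.7 × 1459 + 0.3 × 266 = 1101.1, so the husband offers 1101.1, keeping 398.9.
Round 3 (the wife proposes): rejecting gives the husband an expected 0.7 × 398.9 + 0.3 × 41 = 291.53, so the wife offers 291.53, keeping 1208.47.
Round 2 (the husband proposes): rejecting gives the wife an expected 0.7 × 1208.47 + 0.3 × 266 = 925.729; the husband offers that and keeps 574.271.
Round 1 (the wife proposes): rejecting gives the husband an expected 0.7 × 574.271 + 0.3 × 41 = 414.2897, so the wife offers 414.2897, keeping 1085.7103.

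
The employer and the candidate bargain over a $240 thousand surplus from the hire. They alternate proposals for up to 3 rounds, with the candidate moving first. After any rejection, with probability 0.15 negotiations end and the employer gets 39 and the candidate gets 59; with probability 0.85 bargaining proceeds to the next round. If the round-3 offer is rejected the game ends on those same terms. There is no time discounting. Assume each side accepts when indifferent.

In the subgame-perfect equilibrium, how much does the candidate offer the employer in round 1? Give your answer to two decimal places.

By backward induction:
Round 3 (the candidate proposes): the employer gets 39 if talks fail, so the candidate offers 39 and keeps 201.
Round 2 (the employer proposes): rejecting gives the candidate an expected 0.85 × 201 + 0.15 × 59 = 179.7, so the employer offers 179.7, keeping 60.3.
Round 1 (the candidate proposes): rejecting gives the employer an expected 0.85 × 60.3 + 0.15 × 39 = 57.105, so the candidate offers 57.105, keeping 182.895.

57.11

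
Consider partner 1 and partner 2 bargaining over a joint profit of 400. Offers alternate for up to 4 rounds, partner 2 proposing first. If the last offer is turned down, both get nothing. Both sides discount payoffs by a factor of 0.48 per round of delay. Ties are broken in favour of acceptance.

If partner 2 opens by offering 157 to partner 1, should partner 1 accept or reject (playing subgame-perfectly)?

Round 4 (partner 1 proposes): rejection yields 0 for partner 2; partner 1 offers 0 and keeps 400.
Round 3 (partner 2 proposes): partner 1 can get 400 next round, worth 0.48 × 400 = 192 now, so partner 2 offers 192, keeping 208.
Round 2 (partner 1 proposes): partner 2 can get 208 next round, worth 0.48 × 208 = 99.84 now; partner 1 offers that and keeps 300.16.
So by rejecting in round 1, partner 1 gets 300.16 next round, worth 0.48 × 300.16 = 144.0768 now.
Offer 157 ≥ 144.0768, so partner 1 accepts.

Accept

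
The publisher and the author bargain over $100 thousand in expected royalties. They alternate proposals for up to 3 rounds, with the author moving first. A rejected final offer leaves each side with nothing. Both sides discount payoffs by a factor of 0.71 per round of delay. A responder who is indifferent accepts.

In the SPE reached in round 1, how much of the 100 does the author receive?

Round 3 (the author proposes): the publisher will accept anything ≥ 0, so the author offers 0 and keeps 100.
Round 2 (the publisher proposes): the author can get 100 next round, worth 0.71 × 100 = 71 now, so the publisher offers 71, keeping 29.
Round 1 (the author proposes): the publisher can get 29 next round, worth 0.71 × 29 = 20.59 now. The author offers 20.59 and keeps 100 − 20.59 = 79.41.

79.41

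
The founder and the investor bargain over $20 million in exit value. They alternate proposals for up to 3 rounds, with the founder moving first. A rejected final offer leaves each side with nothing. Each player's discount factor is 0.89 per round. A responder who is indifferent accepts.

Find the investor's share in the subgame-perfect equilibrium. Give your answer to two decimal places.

Round 3 (the founder proposes): the investor will accept anything ≥ 0, so the founder offers 0 and keeps 20.
Round 2 (the investor proposes): the founder can get 20 next round, worth 0.89 × 20 = 17.8 now; the investor offers that and keeps 2.2.
Round 1 (the founder proposes): the investor can get 2.2 next round, worth 0.89 × 2.2 = 1.958 now. The founder offers 1.958 and keeps 20 − 1.958 = 18.042.

1.96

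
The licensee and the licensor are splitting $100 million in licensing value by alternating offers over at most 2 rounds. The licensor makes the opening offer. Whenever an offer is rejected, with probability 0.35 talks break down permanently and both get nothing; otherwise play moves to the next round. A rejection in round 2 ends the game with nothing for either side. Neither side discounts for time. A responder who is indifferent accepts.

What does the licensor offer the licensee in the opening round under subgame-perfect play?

Round 2 (the licensee proposes): the licensor will accept anything ≥ 0, so the licensee offers 0 and keeps 100.
Round 1 (the licensor proposes): rejecting gives the licensee an expected 0.65 × 100 = 65; the licensor offers that and keeps 35.

65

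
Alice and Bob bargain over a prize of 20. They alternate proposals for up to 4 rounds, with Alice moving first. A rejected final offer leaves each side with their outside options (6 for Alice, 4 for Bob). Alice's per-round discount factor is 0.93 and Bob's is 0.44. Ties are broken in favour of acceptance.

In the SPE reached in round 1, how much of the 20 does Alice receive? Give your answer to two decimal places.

Round 4 (Bob proposes): Alice gets 6 if talks fail, so Bob offers 6 and keeps 14.
Round 3 (Alice proposes): Bob can get 14 next round, worth 0.44 × 14 = 6.16 now, so Alice offers 6.16, keeping 13.84.
Round 2 (Bob proposes): Alice can get 13.84 next round, worth 0.93 × 13.84 = 12.8712 now, so Bob offers 12.8712, keeping 7.1288.
Round 1 (Alice proposes): Bob can get 7.1288 next round, worth 0.44 × 7.1288 = 3.136672 now; Alice offers that and keeps 16.863328.

16.86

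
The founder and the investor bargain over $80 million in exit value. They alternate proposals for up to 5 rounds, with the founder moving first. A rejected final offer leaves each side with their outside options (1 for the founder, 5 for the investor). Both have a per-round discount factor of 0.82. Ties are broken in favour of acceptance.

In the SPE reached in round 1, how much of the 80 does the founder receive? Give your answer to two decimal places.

57.99

Solve by backward induction from round 5.
Round 5 (the founder proposes): the investor gets 5 if talks fail, so the founder offers 5 and keeps 75.
Round 4 (the investor proposes): the founder can get 75 next round, worth 0.82 × 75 = 61.5 now, so the investor offers 61.5, keeping 18.5.
Round 3 (the founder proposes): the investor can get 18.5 next round, worth 0.82 × 18.5 = 15.17 now. The founder offers 15.17 and keeps 80 − 15.17 = 64.83.
Round 2 (the investor proposes): the founder can get 64.83 next round, worth 0.82 × 64.83 = 53.1606 now; the investor offers that and keeps 26.8394.
Round 1 (the founder proposes): the investor can get 26.8394 next round, worth 0.82 × 26.8394 = 22.008308 now, so the founder offers 22.008308, keeping 57.991692.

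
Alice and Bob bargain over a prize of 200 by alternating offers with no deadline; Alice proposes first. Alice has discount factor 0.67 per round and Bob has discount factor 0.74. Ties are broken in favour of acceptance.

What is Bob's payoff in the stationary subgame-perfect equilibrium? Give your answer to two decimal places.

96.87

When Alice proposes, Bob accepts any offer worth at least 0.74 times what Bob would get by proposing next round; and vice versa.
This gives x = 200 − 0.74y and y = 200 − 0.67x, where x and y are each side's share when it proposes.
Hence (1 − 0.74·0.67)x = 200(1 − 0.74), i.e. 0.5042·x = 52.
x ≈ 103.1337; Bob's share is 200 − x ≈ 96.8663.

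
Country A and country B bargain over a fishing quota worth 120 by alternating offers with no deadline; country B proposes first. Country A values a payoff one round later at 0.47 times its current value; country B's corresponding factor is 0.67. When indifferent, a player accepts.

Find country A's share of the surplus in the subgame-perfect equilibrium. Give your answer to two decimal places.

27.17

When country B proposes, country A accepts any offer worth at least 0.47 times what country A would get by proposing next round; and vice versa.
This gives x = 120 − 0.47y and y = 120 − 0.67x, where x and y are each side's share when it proposes.
Hence (1 − 0.47·0.67)x = 120(1 − 0.47), i.e. 0.6851·x = 63.6.
x ≈ 92.8332; country A's share is 120 − x ≈ 27.1668.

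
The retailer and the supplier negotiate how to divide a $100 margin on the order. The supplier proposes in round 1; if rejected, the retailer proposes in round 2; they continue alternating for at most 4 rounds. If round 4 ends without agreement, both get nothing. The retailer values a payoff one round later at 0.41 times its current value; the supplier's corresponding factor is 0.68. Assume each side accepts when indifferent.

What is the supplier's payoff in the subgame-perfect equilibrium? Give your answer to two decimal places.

75.45

Solve by backward induction from round 4.
Round 4 (the retailer proposes): rejection yields 0 for the supplier; the retailer offers 0 and keeps 100.
Round 3 (the supplier proposes): the retailer can get 100 next round, worth 0.41 × 100 = 41 now. The supplier offers 41 and keeps 100 − 41 = 59.
Round 2 (the retailer proposes): the supplier can get 59 next round, worth 0.68 × 59 = 40.12 now, so the retailer offers 40.12, keeping 59.88.
Round 1 (the supplier proposes): the retailer can get 59.88 next round, worth 0.41 × 59.88 = 24.5508 now; the supplier offers that and keeps 75.4492.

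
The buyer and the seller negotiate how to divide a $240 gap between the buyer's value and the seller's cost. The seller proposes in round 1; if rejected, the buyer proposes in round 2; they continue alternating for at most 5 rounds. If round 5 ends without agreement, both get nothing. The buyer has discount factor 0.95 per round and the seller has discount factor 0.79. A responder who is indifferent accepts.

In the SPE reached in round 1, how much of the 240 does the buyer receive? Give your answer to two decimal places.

Work backward from the last round.
Round 5 (the seller proposes): rejection yields 0 for the buyer; the seller offers 0 and keeps 240.
Round 4 (the buyer proposes): the seller can get 240 next round, worth 0.79 × 240 = 189.6 now, so the buyer offers 189.6, keeping 50.4.
Round 3 (the seller proposes): the buyer can get 50.4 next round, worth 0.95 × 50.4 = 47.88 now, so the seller offers 47.88, keeping 192.12.
Round 2 (the buyer proposes): the seller can get 192.12 next round, worth 0.79 × 192.12 = 151.7748 now, so the buyer offers 151.7748, keeping 88.2252.
Round 1 (the seller proposes): the buyer can get 88.2252 next round, worth 0.95 × 88.2252 = 83.81394 now, so the seller offers 83.81394, keeping 156.18606.

83.81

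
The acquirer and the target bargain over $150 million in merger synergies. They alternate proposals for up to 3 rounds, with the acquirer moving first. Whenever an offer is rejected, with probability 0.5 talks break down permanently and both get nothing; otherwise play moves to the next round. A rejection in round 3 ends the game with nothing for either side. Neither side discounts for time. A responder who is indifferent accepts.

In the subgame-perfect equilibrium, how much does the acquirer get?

Round 3 (the acquirer proposes): the target will accept anything ≥ 0, so the acquirer offers 0 and keeps 150.
Round 2 (the target proposes): rejecting gives the acquirer an expected 0.5 × 150 = 75. The target offers 75 and keeps 150 − 75 = 75.
Round 1 (the acquirer proposes): rejecting gives the target an expected 0.5 × 75 = 37.5; the acquirer offers that and keeps 112.5.

112.5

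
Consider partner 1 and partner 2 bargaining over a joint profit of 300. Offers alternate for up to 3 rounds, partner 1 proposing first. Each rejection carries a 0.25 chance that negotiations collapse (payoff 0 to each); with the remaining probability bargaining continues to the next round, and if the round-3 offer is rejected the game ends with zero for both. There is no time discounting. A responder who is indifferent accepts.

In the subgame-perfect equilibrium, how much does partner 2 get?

Round 3 (partner 1 proposes): rejection yields 0 for partner 2; partner 1 offers 0 and keeps 300.
Round 2 (partner 2 proposes): rejecting gives partner 1 an expected 0.75 × 300 = 225; partner 2 offers that and keeps 75.
Round 1 (partner 1 proposes): rejecting gives partner 2 an expected 0.75 × 75 = 56.25. Partner 1 offers 56.25 and keeps 300 − 56.25 = 243.75.

56.25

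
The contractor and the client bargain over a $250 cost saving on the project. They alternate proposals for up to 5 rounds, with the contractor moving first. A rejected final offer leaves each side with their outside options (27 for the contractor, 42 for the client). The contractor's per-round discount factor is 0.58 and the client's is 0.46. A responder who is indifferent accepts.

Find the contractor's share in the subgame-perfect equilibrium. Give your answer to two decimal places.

185.82

Round 5 (the contractor proposes): the client gets 42 if talks fail, so the contractor offers 42 and keeps 208.
Round 4 (the client proposes): the contractor can get 208 next round, worth 0.58 × 208 = 120.64 now. The client offers 120.64 and keeps 250 − 120.64 = 129.36.
Round 3 (the contractor proposes): the client can get 129.36 next round, worth 0.46 × 129.36 = 59.5056 now; the contractor offers that and keeps 190.4944.
Round 2 (the client proposes): the contractor can get 190.4944 next round, worth 0.58 × 190.4944 = 110.486752 now, so the client offers 110.486752, keeping 139.513248.
Round 1 (the contractor proposes): the client can get 139.513248 next round, worth 0.46 × 139.513248 = 64.17609408 now. The contractor offers 64.17609408 and keeps 250 − 64.17609408 = 185.82390592.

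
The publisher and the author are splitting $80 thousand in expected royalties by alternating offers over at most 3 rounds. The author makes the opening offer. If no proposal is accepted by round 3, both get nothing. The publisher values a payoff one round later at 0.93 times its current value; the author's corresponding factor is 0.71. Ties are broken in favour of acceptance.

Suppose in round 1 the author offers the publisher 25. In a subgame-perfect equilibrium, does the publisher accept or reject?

Work out the publisher's continuation value if the offer is rejected.
Round 3 (the author proposes): rejection yields 0 for the publisher; the author offers 0 and keeps 80.
Round 2 (the publisher proposes): the author can get 80 next round, worth 0.71 × 80 = 56.8 now; the publisher offers that and keeps 23.2.
So by rejecting in round 1, the publisher gets 23.2 next round, worth 0.93 × 23.2 = 21.576 now.
Offer 25 ≥ 21.576, so the publisher accepts.

Accept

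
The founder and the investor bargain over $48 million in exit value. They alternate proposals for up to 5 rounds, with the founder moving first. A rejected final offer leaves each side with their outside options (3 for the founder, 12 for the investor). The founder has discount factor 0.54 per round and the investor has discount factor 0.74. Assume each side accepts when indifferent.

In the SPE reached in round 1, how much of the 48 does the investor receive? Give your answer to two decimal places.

Work backward from the last round.
Round 5 (the founder proposes): the investor gets 12 if talks fail, so the founder offers 12 and keeps 36.
Round 4 (the investor proposes): the founder can get 36 next round, worth 0.54 × 36 = 19.44 now; the investor offers that and keeps 28.56.
Round 3 (the founder proposes): the investor can get 28.56 next round, worth 0.74 × 28.56 = 21.1344 now; the founder offers that and keeps 26.8656.
Round 2 (the investor proposes): the founder can get 26.8656 next round, worth 0.54 × 26.8656 = 14.507424 now, so the investor offers 14.507424, keeping 33.492576.
Round 1 (the founder proposes): the investor can get 33.492576 next round, worth 0.74 × 33.492576 = 24.78450624 now. The founder offers 24.78450624 and keeps 48 − 24.78450624 = 23.21549376.

24.78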